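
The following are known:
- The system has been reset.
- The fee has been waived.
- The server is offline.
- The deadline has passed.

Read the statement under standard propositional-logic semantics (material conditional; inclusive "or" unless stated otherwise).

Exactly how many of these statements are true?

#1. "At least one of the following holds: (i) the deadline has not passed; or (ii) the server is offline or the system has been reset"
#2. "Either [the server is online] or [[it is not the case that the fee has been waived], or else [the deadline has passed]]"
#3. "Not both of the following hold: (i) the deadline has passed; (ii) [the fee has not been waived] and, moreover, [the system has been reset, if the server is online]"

Let K = "the deadline has passed" (T), V = "the server is online" (F), R = "the system has been reset" (T), W = "the fee has been waived" (T).

#1: Parsed as ¬K ∨ (¬V ∨ R)

¬K = ¬T = F
¬V = ¬F = T
¬V ∨ R = T ∨ T = T
¬K ∨ (¬V ∨ R) = F ∨ T = T
Thus #1 is true.

#2: In symbols: V ∨ (¬W ∨ K)

¬W = ¬T = F
¬W ∨ K = F ∨ T = T
V ∨ (¬W ∨ K) = F ∨ T = T
Thus #2 is true.

#3: In symbols: K ↑ (¬W ∧ (V → R))

¬W = ¬T = F
V → R = F → T = T
¬W ∧ (V → R) = F ∧ T = F
K ↑ (¬W ∧ (V → R)) = T ↑ F = T
Hence #3 is true.

True statements: 3.

3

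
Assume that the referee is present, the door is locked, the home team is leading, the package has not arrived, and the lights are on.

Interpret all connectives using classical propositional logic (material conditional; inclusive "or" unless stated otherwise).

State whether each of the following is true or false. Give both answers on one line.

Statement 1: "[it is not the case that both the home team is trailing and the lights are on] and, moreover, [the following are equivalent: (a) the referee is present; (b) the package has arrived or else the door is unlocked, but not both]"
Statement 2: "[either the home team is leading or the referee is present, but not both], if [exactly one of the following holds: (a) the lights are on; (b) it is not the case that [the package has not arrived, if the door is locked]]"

Statement 1 F, Statement 2 F

Let L = "the home team is leading" (T), K = "the lights are on" (T), M = "the referee is present" (T), S = "the package has arrived" (F), R = "the door is locked" (T).

Statement 1: In symbols: (¬L ↑ K) ∧ (M ↔ (S ⊕ ¬R))

¬L = ¬T = F
¬L ↑ K = F ↑ T = T
¬R = ¬T = F
S ⊕ ¬R = F ⊕ F = F
M ↔ (S ⊕ ¬R) = T ↔ F = F
(¬L ↑ K) ∧ (M ↔ (S ⊕ ¬R)) = T ∧ F = F
Hence Statement 1 is false.

Statement 2: This is (K ⊕ ¬(R → ¬S)) → (L ⊕ M).

¬S = ¬F = T
R → ¬S = T → T = T
¬(R → ¬S) = ¬T = F
K ⊕ ¬(R → ¬S) = T ⊕ F = T
L ⊕ M = T ⊕ T = F
(K ⊕ ¬(R → ¬S)) → (L ⊕ M) = T → F = F
Hence Statement 2 is false.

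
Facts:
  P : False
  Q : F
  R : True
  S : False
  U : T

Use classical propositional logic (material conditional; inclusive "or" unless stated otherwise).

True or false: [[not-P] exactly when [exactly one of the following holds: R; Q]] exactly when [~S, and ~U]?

False

Values: P=False, R=True, Q=False, S=False, U=True.
Formalization: (not P iff (R xor Q)) iff (not S and not U)

not P = not False = True
R xor Q = True xor False = True
not P iff (R xor Q) = True iff True = True
not S = not False = True
not U = not True = False
not S and not U = True and False = False
(not P iff (R xor Q)) iff (not S and not U) = True iff False = False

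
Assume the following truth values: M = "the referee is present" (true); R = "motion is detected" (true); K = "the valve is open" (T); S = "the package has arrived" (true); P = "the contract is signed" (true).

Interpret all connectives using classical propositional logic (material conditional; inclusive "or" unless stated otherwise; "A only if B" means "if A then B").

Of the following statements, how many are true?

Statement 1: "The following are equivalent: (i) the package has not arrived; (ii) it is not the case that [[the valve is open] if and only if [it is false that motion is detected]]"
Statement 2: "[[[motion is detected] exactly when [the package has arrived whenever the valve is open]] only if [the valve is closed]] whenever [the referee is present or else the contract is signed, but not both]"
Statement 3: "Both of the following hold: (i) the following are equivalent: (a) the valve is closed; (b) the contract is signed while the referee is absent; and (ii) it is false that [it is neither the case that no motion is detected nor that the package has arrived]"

2

Statement 1: Parsed as ¬S ↔ ¬(K ↔ ¬R)

¬S = ¬T = F
¬R = ¬T = F
K ↔ ¬R = T ↔ F = F
¬(K ↔ ¬R) = ¬F = T
¬S ↔ ¬(K ↔ ¬R) = F ↔ T = F
Thus Statement 1 is false.

Statement 2: This is (M ⊕ P) → ((R ↔ (K → S)) → ¬K).

M ⊕ P = T ⊕ T = F
K → S = T → T = T
R ↔ (K → S) = T ↔ T = T
¬K = ¬T = F
(R ↔ (K → S)) → ¬K = T → F = F
(M ⊕ P) → ((R ↔ (K → S)) → ¬K) = F → F = T
So Statement 2 is true.

Statement 3: Parsed as (¬K ↔ (P ∧ ¬M)) ∧ ¬(¬R ↓ S)

¬K = ¬T = F
¬M = ¬T = F
P ∧ ¬M = T ∧ F = F
¬K ↔ (P ∧ ¬M) = F ↔ F = T
¬R = ¬T = F
¬R ↓ S = F ↓ T = F
¬(¬R ↓ S) = ¬F = T
(¬K ↔ (P ∧ ¬M)) ∧ ¬(¬R ↓ S) = T ∧ T = T
Thus Statement 3 is true.

True statements: 2.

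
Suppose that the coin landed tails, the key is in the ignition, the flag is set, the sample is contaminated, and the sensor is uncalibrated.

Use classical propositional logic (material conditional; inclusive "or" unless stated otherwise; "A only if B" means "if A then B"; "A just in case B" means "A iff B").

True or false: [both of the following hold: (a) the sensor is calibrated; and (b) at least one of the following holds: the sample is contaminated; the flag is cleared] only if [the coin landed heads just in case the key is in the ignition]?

True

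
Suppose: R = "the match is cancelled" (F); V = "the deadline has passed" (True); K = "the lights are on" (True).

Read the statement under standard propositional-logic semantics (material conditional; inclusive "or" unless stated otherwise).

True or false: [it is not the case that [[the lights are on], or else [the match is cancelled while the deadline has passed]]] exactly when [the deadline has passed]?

Values: K=True, R=False, V=True.
Parsed as not (K or (R and V)) iff V

R and V = False and True = False
K or (R and V) = True or False = True
not (K or (R and V)) = not True = False
not (K or (R and V)) iff V = False iff True = False

false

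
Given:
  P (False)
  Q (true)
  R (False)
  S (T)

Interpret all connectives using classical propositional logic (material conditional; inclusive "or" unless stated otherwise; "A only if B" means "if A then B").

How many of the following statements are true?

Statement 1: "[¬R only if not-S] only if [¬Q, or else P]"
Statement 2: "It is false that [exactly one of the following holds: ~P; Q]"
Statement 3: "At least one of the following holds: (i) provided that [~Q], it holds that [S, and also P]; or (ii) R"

Statement 1: Parsed as (¬R → ¬S) → (¬Q ∨ P)

¬R = ¬F = T
¬S = ¬T = F
¬R → ¬S = T → F = F
¬Q = ¬T = F
¬Q ∨ P = F ∨ F = F
(¬R → ¬S) → (¬Q ∨ P) = F → F = T
So Statement 1 is true.

Statement 2: Parsed as ¬(¬P ⊕ Q)

¬P = ¬F = T
¬P ⊕ Q = T ⊕ T = F
¬(¬P ⊕ Q) = ¬F = T
Thus Statement 2 is true.

Statement 3: In symbols: (¬Q → (S ∧ P)) ∨ R

¬Q = ¬T = F
S ∧ P = T ∧ F = F
¬Q → (S ∧ P) = F → F = T
(¬Q → (S ∧ P)) ∨ R = T ∨ F = T
So Statement 3 is true.

3 of the 3 statements are true (Statement 1, Statement 2, Statement 3).

3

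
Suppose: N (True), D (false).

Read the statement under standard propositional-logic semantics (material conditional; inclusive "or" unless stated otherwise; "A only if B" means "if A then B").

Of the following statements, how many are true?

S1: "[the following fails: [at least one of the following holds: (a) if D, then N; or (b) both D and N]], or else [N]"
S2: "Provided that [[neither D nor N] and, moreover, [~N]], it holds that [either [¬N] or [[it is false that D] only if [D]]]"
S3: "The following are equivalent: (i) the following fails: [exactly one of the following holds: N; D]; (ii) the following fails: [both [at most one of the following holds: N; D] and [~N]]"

S1: In symbols: ~((D -> N) | (D & N)) | N

D -> N = F -> T = T
D & N = F & T = F
(D -> N) | (D & N) = T | F = T
~((D -> N) | (D & N)) = ~T = F
~((D -> N) | (D & N)) | N = F | T = T
So S1 is true.

S2: Formalization: ((D nor N) & ~N) -> (~N | (~D -> D))

D nor N = F nor T = F
~N = ~T = F
(D nor N) & ~N = F & F = F
~N = ~T = F
~D = ~F = T
~D -> D = T -> F = F
~N | (~D -> D) = F | F = F
((D nor N) & ~N) -> (~N | (~D -> D)) = F -> F = T
Hence S2 is true.

S3: In symbols: ~(N xor D) <-> ~((N nand D) & ~N)

N xor D = T xor F = T
~(N xor D) = ~T = F
N nand D = T nand F = T
~N = ~T = F
(N nand D) & ~N = T & F = F
~((N nand D) & ~N) = ~F = T
~(N xor D) <-> ~((N nand D) & ~N) = F <-> T = F
So S3 is false.

True statements: 2 (S1, S2).

2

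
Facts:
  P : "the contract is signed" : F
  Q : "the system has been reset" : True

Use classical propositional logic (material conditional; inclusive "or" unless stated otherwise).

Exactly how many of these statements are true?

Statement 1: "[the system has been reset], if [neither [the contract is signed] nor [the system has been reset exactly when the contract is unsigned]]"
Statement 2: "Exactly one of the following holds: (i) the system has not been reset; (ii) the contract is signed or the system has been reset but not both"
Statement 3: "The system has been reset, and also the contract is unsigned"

Statement 1: Formalization: (P nor (Q <-> ~P)) -> Q

~P = ~F = T
Q <-> ~P = T <-> T = T
P nor (Q <-> ~P) = F nor T = F
(P nor (Q <-> ~P)) -> Q = F -> T = T
So Statement 1 is true.

Statement 2: In symbols: ~Q xor (P xor Q)

~Q = ~T = F
P xor Q = F xor T = T
~Q xor (P xor Q) = F xor T = T
So Statement 2 is true.

Statement 3: In symbols: Q & ~P

~P = ~F = T
Q & ~P = T & T = T
So Statement 3 is true.

Count: 3.

3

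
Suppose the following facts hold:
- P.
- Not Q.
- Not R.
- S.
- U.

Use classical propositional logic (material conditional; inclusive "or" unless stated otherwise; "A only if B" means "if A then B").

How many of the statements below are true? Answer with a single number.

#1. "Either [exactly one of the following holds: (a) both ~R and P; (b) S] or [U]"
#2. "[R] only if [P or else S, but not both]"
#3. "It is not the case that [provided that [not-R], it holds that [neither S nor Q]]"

3

#1: Parsed as ((not R and P) xor S) or U

not R = not False = True
not R and P = True and True = True
(not R and P) xor S = True xor True = False
((not R and P) xor S) or U = False or True = True
Thus #1 is true.

#2: This is R -> (P xor S).

P xor S = True xor True = False
R -> (P xor S) = False -> False = True
So #2 is true.

#3: This is not (not R -> (S nor Q)).

not R = not False = True
S nor Q = True nor False = False
not R -> (S nor Q) = True -> False = False
not (not R -> (S nor Q)) = not False = True
So #3 is true.

Count: 3.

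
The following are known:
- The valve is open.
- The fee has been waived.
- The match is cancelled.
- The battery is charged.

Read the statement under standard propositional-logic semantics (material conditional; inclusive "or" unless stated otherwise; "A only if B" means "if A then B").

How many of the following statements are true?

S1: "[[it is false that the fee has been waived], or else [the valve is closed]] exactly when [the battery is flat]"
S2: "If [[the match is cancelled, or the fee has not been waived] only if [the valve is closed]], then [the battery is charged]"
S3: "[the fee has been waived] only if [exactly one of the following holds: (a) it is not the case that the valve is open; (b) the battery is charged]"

Let D = "the fee has been waived" (T), S = "the valve is open" (T), P = "the battery is charged" (T), L = "the match is cancelled" (T).

S1: This is (¬D ∨ ¬S) ↔ ¬P.

¬D = ¬T = F
¬S = ¬T = F
¬D ∨ ¬S = F ∨ F = F
¬P = ¬T = F
(¬D ∨ ¬S) ↔ ¬P = F ↔ F = T
Hence S1 is true.

S2: Formalization: ((L ∨ ¬D) → ¬S) → P

¬D = ¬T = F
L ∨ ¬D = T ∨ F = T
¬S = ¬T = F
(L ∨ ¬D) → ¬S = T → F = F
((L ∨ ¬D) → ¬S) → P = F → T = T
So S2 is true.

S3: Formalization: D → (¬S ⊕ P)

¬S = ¬T = F
¬S ⊕ P = F ⊕ T = T
D → (¬S ⊕ P) = T → T = T
Thus S3 is true.

Count: 3.

3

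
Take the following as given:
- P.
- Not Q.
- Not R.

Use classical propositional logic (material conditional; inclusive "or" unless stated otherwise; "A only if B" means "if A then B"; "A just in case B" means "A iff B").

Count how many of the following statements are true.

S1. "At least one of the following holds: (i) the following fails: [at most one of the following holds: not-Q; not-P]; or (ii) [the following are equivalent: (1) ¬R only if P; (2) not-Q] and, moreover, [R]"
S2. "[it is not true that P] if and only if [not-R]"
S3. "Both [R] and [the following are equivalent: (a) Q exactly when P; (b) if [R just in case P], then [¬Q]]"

0

S1: This is ¬(¬Q ↑ ¬P) ∨ (((¬R → P) ↔ ¬Q) ∧ R).

¬Q = ¬F = T
¬P = ¬T = F
¬Q ↑ ¬P = T ↑ F = T
¬(¬Q ↑ ¬P) = ¬T = F
¬R = ¬F = T
¬R → P = T → T = T
¬Q = ¬F = T
(¬R → P) ↔ ¬Q = T ↔ T = T
((¬R → P) ↔ ¬Q) ∧ R = T ∧ F = F
¬(¬Q ↑ ¬P) ∨ (((¬R → P) ↔ ¬Q) ∧ R) = F ∨ F = F
Thus S1 is false.

S2: In symbols: ¬P ↔ ¬R

¬P = ¬T = F
¬R = ¬F = T
¬P ↔ ¬R = F ↔ T = F
Hence S2 is false.

S3: This is R ∧ ((Q ↔ P) ↔ ((R ↔ P) → ¬Q)).

Q ↔ P = F ↔ T = F
R ↔ P = F ↔ T = F
¬Q = ¬F = T
(R ↔ P) → ¬Q = F → T = T
(Q ↔ P) ↔ ((R ↔ P) → ¬Q) = F ↔ T = F
R ∧ ((Q ↔ P) ↔ ((R ↔ P) → ¬Q)) = F ∧ F = F
So S3 is false.

True statements: 0 (none).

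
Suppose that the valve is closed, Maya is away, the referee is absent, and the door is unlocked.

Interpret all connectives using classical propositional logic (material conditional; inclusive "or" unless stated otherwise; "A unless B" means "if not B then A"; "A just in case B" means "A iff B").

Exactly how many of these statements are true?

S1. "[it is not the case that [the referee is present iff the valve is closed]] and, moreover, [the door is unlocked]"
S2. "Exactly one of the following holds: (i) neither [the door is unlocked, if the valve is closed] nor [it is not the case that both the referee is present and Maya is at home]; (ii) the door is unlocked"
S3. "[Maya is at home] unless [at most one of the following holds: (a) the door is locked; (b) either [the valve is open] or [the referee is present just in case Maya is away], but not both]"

Let U = "the referee is present" (False), D = "the valve is open" (False), S = "the door is locked" (False), L = "Maya is at home" (False).

S1: In symbols: not (U iff not D) and not S

not D = not False = True
U iff not D = False iff True = False
not (U iff not D) = not False = True
not S = not False = True
not (U iff not D) and not S = True and True = True
So S1 is true.

S2: Formalization: ((not D -> not S) nor (U nand L)) xor not S

not D = not False = True
not S = not False = True
not D -> not S = True -> True = True
U nand L = False nand False = True
(not D -> not S) nor (U nand L) = True nor True = False
not S = not False = True
((not D -> not S) nor (U nand L)) xor not S = False xor True = True
So S2 is true.

S3: In symbols: L or (S nand (D xor (U iff not L)))

not L = not False = True
U iff not L = False iff True = False
D xor (U iff not L) = False xor False = False
S nand (D xor (U iff not L)) = False nand False = True
L or (S nand (D xor (U iff not L))) = False or True = True
Hence S3 is true.

True statements: 3.

3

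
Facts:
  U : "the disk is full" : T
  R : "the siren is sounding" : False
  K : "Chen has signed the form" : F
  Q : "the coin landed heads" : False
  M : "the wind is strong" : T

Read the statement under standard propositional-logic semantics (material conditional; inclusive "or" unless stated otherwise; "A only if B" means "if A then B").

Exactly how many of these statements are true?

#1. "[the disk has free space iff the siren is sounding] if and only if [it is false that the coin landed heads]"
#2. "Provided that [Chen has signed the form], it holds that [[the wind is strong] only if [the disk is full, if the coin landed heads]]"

2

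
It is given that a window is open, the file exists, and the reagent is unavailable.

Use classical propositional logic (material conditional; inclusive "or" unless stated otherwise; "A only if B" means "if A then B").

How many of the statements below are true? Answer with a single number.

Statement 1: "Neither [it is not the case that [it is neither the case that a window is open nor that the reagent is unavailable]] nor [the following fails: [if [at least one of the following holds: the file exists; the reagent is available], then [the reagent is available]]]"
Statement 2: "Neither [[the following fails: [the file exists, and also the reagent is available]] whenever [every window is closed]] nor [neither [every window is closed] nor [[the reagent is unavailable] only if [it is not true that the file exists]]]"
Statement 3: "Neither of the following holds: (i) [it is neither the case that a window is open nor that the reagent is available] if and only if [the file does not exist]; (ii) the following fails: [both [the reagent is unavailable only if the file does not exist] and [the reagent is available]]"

Let H = "a window is open" (T), W = "the reagent is available" (F), K = "the file exists" (T).

Statement 1: This is ~(H nor ~W) nor ~((K | W) -> W).

~W = ~F = T
H nor ~W = T nor T = F
~(H nor ~W) = ~F = T
K | W = T | F = T
(K | W) -> W = T -> F = F
~((K | W) -> W) = ~F = T
~(H nor ~W) nor ~((K | W) -> W) = T nor T = F
So Statement 1 is false.

Statement 2: Parsed as (~H -> ~(K & W)) nor (~H nor (~W -> ~K))

~H = ~T = F
K & W = T & F = F
~(K & W) = ~F = T
~H -> ~(K & W) = F -> T = T
~H = ~T = F
~W = ~F = T
~K = ~T = F
~W -> ~K = T -> F = F
~H nor (~W -> ~K) = F nor F = T
(~H -> ~(K & W)) nor (~H nor (~W -> ~K)) = T nor T = F
Thus Statement 2 is false.

Statement 3: Parsed as ((H nor W) <-> ~K) nor ~((~W -> ~K) & W)

H nor W = T nor F = F
~K = ~T = F
(H nor W) <-> ~K = F <-> F = T
~W = ~F = T
~K = ~T = F
~W -> ~K = T -> F = F
(~W -> ~K) & W = F & F = F
~((~W -> ~K) & W) = ~F = T
((H nor W) <-> ~K) nor ~((~W -> ~K) & W) = T nor T = F
Hence Statement 3 is false.

0 of the 3 statements are true (none).

0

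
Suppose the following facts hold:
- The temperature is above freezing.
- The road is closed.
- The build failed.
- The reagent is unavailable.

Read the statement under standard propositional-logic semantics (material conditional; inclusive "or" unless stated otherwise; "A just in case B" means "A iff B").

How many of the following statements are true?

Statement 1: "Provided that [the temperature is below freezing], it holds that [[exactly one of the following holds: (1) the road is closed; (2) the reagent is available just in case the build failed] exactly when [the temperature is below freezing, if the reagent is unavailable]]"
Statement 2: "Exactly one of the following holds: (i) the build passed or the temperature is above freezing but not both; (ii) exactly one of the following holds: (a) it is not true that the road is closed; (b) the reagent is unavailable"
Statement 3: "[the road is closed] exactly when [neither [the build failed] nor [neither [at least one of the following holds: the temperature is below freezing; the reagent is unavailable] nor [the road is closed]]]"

1

Let S = "the temperature is below freezing" (F), K = "the road is closed" (T), P = "the reagent is available" (F), M = "the build passed" (F).

Statement 1: Parsed as S -> ((K xor (P <-> ~M)) <-> (~P -> S))

~M = ~F = T
P <-> ~M = F <-> T = F
K xor (P <-> ~M) = T xor F = T
~P = ~F = T
~P -> S = T -> F = F
(K xor (P <-> ~M)) <-> (~P -> S) = T <-> F = F
S -> ((K xor (P <-> ~M)) <-> (~P -> S)) = F -> F = T
Hence Statement 1 is true.

Statement 2: Formalization: (M xor ~S) xor (~K xor ~P)

~S = ~F = T
M xor ~S = F xor T = T
~K = ~T = F
~P = ~F = T
~K xor ~P = F xor T = T
(M xor ~S) xor (~K xor ~P) = T xor T = F
Thus Statement 2 is false.

Statement 3: Parsed as K <-> (~M nor ((S | ~P) nor K))

~M = ~F = T
~P = ~F = T
S | ~P = F | T = T
(S | ~P) nor K = T nor T = F
~M nor ((S | ~P) nor K) = T nor F = F
K <-> (~M nor ((S | ~P) nor K)) = T <-> F = F
Hence Statement 3 is false.

1 of the 3 statements is true.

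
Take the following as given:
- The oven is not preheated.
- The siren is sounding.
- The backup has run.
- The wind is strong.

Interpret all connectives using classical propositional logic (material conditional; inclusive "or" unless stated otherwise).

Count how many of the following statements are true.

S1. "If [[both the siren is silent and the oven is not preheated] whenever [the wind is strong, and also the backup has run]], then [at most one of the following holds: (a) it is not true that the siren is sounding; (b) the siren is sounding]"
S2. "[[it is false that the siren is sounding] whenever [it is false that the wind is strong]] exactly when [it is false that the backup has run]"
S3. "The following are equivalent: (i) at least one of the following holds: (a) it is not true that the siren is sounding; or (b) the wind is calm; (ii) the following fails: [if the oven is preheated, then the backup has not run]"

2

Let M = "the wind is strong" (T), G = "the backup has run" (T), P = "the siren is sounding" (T), N = "the oven is preheated" (F).

S1: In symbols: ((M & G) -> (~P & ~N)) -> (~P nand P)

M & G = T & T = T
~P = ~T = F
~N = ~F = T
~P & ~N = F & T = F
(M & G) -> (~P & ~N) = T -> F = F
~P = ~T = F
~P nand P = F nand T = T
((M & G) -> (~P & ~N)) -> (~P nand P) = F -> T = T
So S1 is true.

S2: In symbols: (~M -> ~P) <-> ~G

~M = ~T = F
~P = ~T = F
~M -> ~P = F -> F = T
~G = ~T = F
(~M -> ~P) <-> ~G = T <-> F = F
So S2 is false.

S3: Parsed as (~P | ~M) <-> ~(N -> ~G)

~P = ~T = F
~M = ~T = F
~P | ~M = F | F = F
~G = ~T = F
N -> ~G = F -> F = T
~(N -> ~G) = ~T = F
(~P | ~M) <-> ~(N -> ~G) = F <-> F = T
Hence S3 is true.

True statements: 2 (S1, S3).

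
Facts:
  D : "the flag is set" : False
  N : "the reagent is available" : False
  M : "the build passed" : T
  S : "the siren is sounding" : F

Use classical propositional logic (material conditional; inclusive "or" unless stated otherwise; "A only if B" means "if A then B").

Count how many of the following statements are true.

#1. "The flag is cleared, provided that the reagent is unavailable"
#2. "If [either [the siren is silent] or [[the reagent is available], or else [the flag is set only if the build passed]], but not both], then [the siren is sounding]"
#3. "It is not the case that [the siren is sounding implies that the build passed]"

#1: This is ~N -> ~D.

~N = ~F = T
~D = ~F = T
~N -> ~D = T -> T = T
So #1 is true.

#2: This is (~S xor (N | (D -> M))) -> S.

~S = ~F = T
D -> M = F -> T = T
N | (D -> M) = F | T = T
~S xor (N | (D -> M)) = T xor T = F
(~S xor (N | (D -> M))) -> S = F -> F = T
So #2 is true.

#3: In symbols: ~(S -> M)

S -> M = F -> T = T
~(S -> M) = ~T = F
Hence #3 is false.

Count: 2.

2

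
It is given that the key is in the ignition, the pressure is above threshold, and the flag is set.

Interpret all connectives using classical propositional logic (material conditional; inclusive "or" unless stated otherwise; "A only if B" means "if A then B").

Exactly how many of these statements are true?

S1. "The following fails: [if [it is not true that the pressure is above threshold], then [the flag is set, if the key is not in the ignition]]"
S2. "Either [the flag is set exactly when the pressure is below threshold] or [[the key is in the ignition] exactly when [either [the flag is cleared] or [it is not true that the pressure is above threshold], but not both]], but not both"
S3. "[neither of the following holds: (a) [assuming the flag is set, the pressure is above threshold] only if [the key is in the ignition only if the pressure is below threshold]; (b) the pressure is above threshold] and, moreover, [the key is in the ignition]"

Let Q = "the pressure is above threshold" (T), P = "the key is in the ignition" (T), R = "the flag is set" (T).

S1: In symbols: ~(~Q -> (~P -> R))

~Q = ~T = F
~P = ~T = F
~P -> R = F -> T = T
~Q -> (~P -> R) = F -> T = T
~(~Q -> (~P -> R)) = ~T = F
So S1 is false.

S2: Formalization: (R <-> ~Q) xor (P <-> (~R xor ~Q))

~Q = ~T = F
R <-> ~Q = T <-> F = F
~R = ~T = F
~Q = ~T = F
~R xor ~Q = F xor F = F
P <-> (~R xor ~Q) = T <-> F = F
(R <-> ~Q) xor (P <-> (~R xor ~Q)) = F xor F = F
Hence S2 is false.

S3: Parsed as (((R -> Q) -> (P -> ~Q)) nor Q) & P

R -> Q = T -> T = T
~Q = ~T = F
P -> ~Q = T -> F = F
(R -> Q) -> (P -> ~Q) = T -> F = F
((R -> Q) -> (P -> ~Q)) nor Q = F nor T = F
(((R -> Q) -> (P -> ~Q)) nor Q) & P = F & T = F
So S3 is false.

Count: 0.

0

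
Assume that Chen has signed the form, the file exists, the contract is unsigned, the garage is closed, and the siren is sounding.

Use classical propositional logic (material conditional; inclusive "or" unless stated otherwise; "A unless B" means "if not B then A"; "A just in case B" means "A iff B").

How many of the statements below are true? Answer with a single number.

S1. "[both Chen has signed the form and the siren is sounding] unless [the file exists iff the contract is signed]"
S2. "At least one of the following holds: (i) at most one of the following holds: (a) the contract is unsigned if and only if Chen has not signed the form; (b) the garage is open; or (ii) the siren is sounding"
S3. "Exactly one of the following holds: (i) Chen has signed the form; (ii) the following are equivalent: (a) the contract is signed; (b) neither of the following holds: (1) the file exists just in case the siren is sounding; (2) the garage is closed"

2

Let Q = "Chen has signed the form" (T), V = "the siren is sounding" (T), L = "the file exists" (T), U = "the contract is signed" (F), G = "the garage is closed" (T).

S1: This is (Q ∧ V) ∨ (L ↔ U).

Q ∧ V = T ∧ T = T
L ↔ U = T ↔ F = F
(Q ∧ V) ∨ (L ↔ U) = T ∨ F = T
Thus S1 is true.

S2: Formalization: ((¬U ↔ ¬Q) ↑ ¬G) ∨ V

¬U = ¬F = T
¬Q = ¬T = F
¬U ↔ ¬Q = T ↔ F = F
¬G = ¬T = F
(¬U ↔ ¬Q) ↑ ¬G = F ↑ F = T
((¬U ↔ ¬Q) ↑ ¬G) ∨ V = T ∨ T = T
Thus S2 is true.

S3: In symbols: Q ⊕ (U ↔ ((L ↔ V) ↓ G))

L ↔ V = T ↔ T = T
(L ↔ V) ↓ G = T ↓ T = F
U ↔ ((L ↔ V) ↓ G) = F ↔ F = T
Q ⊕ (U ↔ ((L ↔ V) ↓ G)) = T ⊕ T = F
Thus S3 is false.

Count: 2.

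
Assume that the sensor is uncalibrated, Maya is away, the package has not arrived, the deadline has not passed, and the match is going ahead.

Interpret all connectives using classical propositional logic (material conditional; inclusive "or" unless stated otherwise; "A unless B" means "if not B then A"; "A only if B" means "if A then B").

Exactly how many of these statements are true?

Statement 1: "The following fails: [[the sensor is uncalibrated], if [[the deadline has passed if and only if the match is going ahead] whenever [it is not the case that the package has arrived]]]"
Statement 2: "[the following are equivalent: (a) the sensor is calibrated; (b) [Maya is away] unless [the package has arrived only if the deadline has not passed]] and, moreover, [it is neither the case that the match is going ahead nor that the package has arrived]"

Let R = "the package has arrived" (F), S = "the deadline has passed" (F), U = "the match is cancelled" (F), P = "the sensor is calibrated" (F), Q = "Maya is at home" (F).

Statement 1: Parsed as ~((~R -> (S <-> ~U)) -> ~P)

~R = ~F = T
~U = ~F = T
S <-> ~U = F <-> T = F
~R -> (S <-> ~U) = T -> F = F
~P = ~F = T
(~R -> (S <-> ~U)) -> ~P = F -> T = T
~((~R -> (S <-> ~U)) -> ~P) = ~T = F
So Statement 1 is false.

Statement 2: Formalization: (P <-> (~Q | (R -> ~S))) & (~U nor R)

~Q = ~F = T
~S = ~F = T
R -> ~S = F -> T = T
~Q | (R -> ~S) = T | T = T
P <-> (~Q | (R -> ~S)) = F <-> T = F
~U = ~F = T
~U nor R = T nor F = F
(P <-> (~Q | (R -> ~S))) & (~U nor R) = F & F = F
So Statement 2 is false.

True statements: 0 (none).

0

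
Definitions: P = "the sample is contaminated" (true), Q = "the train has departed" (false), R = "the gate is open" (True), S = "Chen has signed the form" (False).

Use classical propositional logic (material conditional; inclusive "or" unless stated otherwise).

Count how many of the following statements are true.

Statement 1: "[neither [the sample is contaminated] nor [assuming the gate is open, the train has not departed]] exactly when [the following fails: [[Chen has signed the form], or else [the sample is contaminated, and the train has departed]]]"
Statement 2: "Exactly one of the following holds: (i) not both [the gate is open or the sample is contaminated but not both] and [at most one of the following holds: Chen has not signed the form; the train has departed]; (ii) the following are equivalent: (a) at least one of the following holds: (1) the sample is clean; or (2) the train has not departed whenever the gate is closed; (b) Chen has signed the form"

1

Statement 1: In symbols: (P ↓ (R → ¬Q)) ↔ ¬(S ∨ (P ∧ Q))

¬Q = ¬F = T
R → ¬Q = T → T = T
P ↓ (R → ¬Q) = T ↓ T = F
P ∧ Q = T ∧ F = F
S ∨ (P ∧ Q) = F ∨ F = F
¬(S ∨ (P ∧ Q)) = ¬F = T
(P ↓ (R → ¬Q)) ↔ ¬(S ∨ (P ∧ Q)) = F ↔ T = F
So Statement 1 is false.

Statement 2: Formalization: ((R ⊕ P) ↑ (¬S ↑ Q)) ⊕ ((¬P ∨ (¬R → ¬Q)) ↔ S)

R ⊕ P = T ⊕ T = F
¬S = ¬F = T
¬S ↑ Q = T ↑ F = T
(R ⊕ P) ↑ (¬S ↑ Q) = F ↑ T = T
¬P = ¬T = F
¬R = ¬T = F
¬Q = ¬F = T
¬R → ¬Q = F → T = T
¬P ∨ (¬R → ¬Q) = F ∨ T = T
(¬P ∨ (¬R → ¬Q)) ↔ S = T ↔ F = F
((R ⊕ P) ↑ (¬S ↑ Q)) ⊕ ((¬P ∨ (¬R → ¬Q)) ↔ S) = T ⊕ F = T
Hence Statement 2 is true.

True statements: 1.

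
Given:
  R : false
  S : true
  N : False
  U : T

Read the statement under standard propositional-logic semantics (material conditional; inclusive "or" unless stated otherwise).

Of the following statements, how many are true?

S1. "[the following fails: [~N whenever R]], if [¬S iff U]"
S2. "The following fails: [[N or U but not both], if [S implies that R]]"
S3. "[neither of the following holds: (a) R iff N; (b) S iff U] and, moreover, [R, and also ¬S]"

S1: In symbols: (not S iff U) -> not (R -> not N)

not S = not True = False
not S iff U = False iff True = False
not N = not False = True
R -> not N = False -> True = True
not (R -> not N) = not True = False
(not S iff U) -> not (R -> not N) = False -> False = True
Thus S1 is true.

S2: Parsed as not ((S -> R) -> (N xor U))

S -> R = True -> False = False
N xor U = False xor True = True
(S -> R) -> (N xor U) = False -> True = True
not ((S -> R) -> (N xor U)) = not True = False
Hence S2 is false.

S3: Parsed as ((R iff N) nor (S iff U)) and (R and not S)

R iff N = False iff False = True
S iff U = True iff True = True
(R iff N) nor (S iff U) = True nor True = False
not S = not True = False
R and not S = False and False = False
((R iff N) nor (S iff U)) and (R and not S) = False and False = False
Hence S3 is false.

Count: 1.

1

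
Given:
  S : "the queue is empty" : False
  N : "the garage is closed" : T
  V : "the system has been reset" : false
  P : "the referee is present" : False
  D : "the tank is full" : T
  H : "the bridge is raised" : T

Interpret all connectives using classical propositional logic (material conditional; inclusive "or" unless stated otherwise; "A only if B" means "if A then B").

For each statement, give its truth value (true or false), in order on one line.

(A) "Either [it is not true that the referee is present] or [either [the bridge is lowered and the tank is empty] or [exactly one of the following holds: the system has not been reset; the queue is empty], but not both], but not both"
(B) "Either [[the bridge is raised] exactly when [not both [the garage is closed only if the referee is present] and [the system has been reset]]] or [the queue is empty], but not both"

(A) F; (B) T

(A): Formalization: ¬P ⊕ ((¬H ∧ ¬D) ⊕ (¬V ⊕ S))

¬P = ¬F = T
¬H = ¬T = F
¬D = ¬T = F
¬H ∧ ¬D = F ∧ F = F
¬V = ¬F = T
¬V ⊕ S = T ⊕ F = T
(¬H ∧ ¬D) ⊕ (¬V ⊕ S) = F ⊕ T = T
¬P ⊕ ((¬H ∧ ¬D) ⊕ (¬V ⊕ S)) = T ⊕ T = F
Thus (A) is false.

(B): In symbols: (H ↔ ((N → P) ↑ V)) ⊕ S

N → P = T → F = F
(N → P) ↑ V = F ↑ F = T
H ↔ ((N → P) ↑ V) = T ↔ T = T
(H ↔ ((N → P) ↑ V)) ⊕ S = T ⊕ F = T
So (B) is true.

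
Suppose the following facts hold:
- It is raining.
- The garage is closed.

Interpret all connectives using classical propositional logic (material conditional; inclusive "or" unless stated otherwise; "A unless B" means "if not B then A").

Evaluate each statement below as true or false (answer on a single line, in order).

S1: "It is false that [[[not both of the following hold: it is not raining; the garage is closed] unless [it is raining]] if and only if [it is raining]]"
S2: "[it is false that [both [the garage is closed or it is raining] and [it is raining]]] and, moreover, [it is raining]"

S1 False / S2 False

Let N = "it is raining" (True), R = "the garage is closed" (True).

S1: Parsed as not (((not N nand R) or N) iff N)

not N = not True = False
not N nand R = False nand True = True
(not N nand R) or N = True or True = True
((not N nand R) or N) iff N = True iff True = True
not (((not N nand R) or N) iff N) = not True = False
Thus S1 is false.

S2: This is not ((R or N) and N) and N.

R or N = True or True = True
(R or N) and N = True and True = True
not ((R or N) and N) = not True = False
not ((R or N) and N) and N = False and True = False
So S2 is false.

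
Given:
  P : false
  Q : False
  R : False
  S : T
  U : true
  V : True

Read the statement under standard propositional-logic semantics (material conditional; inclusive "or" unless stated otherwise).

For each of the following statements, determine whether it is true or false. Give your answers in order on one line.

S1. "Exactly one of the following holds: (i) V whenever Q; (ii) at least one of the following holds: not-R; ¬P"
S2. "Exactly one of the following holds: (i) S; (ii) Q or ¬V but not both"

S1 False; S2 True

S1: In symbols: (Q -> V) xor (~R | ~P)

Q -> V = F -> T = T
~R = ~F = T
~P = ~F = T
~R | ~P = T | T = T
(Q -> V) xor (~R | ~P) = T xor T = F
Thus S1 is false.

S2: In symbols: S xor (Q xor ~V)

~V = ~T = F
Q xor ~V = F xor F = F
S xor (Q xor ~V) = T xor F = T
Hence S2 is true.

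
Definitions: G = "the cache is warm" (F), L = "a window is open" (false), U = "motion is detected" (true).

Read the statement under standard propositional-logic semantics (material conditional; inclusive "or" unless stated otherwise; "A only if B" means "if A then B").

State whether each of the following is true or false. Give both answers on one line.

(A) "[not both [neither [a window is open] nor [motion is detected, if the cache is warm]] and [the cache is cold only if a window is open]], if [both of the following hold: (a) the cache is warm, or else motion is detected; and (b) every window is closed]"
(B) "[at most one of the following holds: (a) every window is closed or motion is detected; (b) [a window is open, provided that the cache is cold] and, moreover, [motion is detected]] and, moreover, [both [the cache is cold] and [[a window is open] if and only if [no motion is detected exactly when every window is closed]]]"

(A): This is ((G ∨ U) ∧ ¬L) → ((L ↓ (G → U)) ↑ (¬G → L)).

G ∨ U = F ∨ T = T
¬L = ¬F = T
(G ∨ U) ∧ ¬L = T ∧ T = T
G → U = F → T = T
L ↓ (G → U) = F ↓ T = F
¬G = ¬F = T
¬G → L = T → F = F
(L ↓ (G → U)) ↑ (¬G → L) = F ↑ F = T
((G ∨ U) ∧ ¬L) → ((L ↓ (G → U)) ↑ (¬G → L)) = T → T = T
Thus (A) is true.

(B): Formalization: ((¬L ∨ U) ↑ ((¬G → L) ∧ U)) ∧ (¬G ∧ (L ↔ (¬U ↔ ¬L)))

¬L = ¬F = T
¬L ∨ U = T ∨ T = T
¬G = ¬F = T
¬G → L = T → F = F
(¬G → L) ∧ U = F ∧ T = F
(¬L ∨ U) ↑ ((¬G → L) ∧ U) = T ↑ F = T
¬G = ¬F = T
¬U = ¬T = F
¬L = ¬F = T
¬U ↔ ¬L = F ↔ T = F
L ↔ (¬U ↔ ¬L) = F ↔ F = T
¬G ∧ (L ↔ (¬U ↔ ¬L)) = T ∧ T = T
((¬L ∨ U) ↑ ((¬G → L) ∧ U)) ∧ (¬G ∧ (L ↔ (¬U ↔ ¬L))) = T ∧ T = T
Thus (B) is true.

(A) true / (B) true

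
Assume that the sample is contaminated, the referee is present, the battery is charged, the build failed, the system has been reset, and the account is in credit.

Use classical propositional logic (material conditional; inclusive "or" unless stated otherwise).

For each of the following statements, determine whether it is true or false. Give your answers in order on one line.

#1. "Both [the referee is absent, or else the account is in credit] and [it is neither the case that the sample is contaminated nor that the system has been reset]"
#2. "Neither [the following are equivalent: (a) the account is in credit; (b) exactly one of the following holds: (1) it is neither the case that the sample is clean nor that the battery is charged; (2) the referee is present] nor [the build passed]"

Let R = "the referee is present" (True), W = "the account is overdrawn" (False), K = "the sample is contaminated" (True), V = "the system has been reset" (True), M = "the battery is charged" (True), H = "the build passed" (False).

#1: This is (not R or not W) and (K nor V).

not R = not True = False
not W = not False = True
not R or not W = False or True = True
K nor V = True nor True = False
(not R or not W) and (K nor V) = True and False = False
So #1 is false.

#2: This is (not W iff ((not K nor M) xor R)) nor H.

not W = not False = True
not K = not True = False
not K nor M = False nor True = False
(not K nor M) xor R = False xor True = True
not W iff ((not K nor M) xor R) = True iff True = True
(not W iff ((not K nor M) xor R)) nor H = True nor False = False
Thus #2 is false.

#1 F, #2 F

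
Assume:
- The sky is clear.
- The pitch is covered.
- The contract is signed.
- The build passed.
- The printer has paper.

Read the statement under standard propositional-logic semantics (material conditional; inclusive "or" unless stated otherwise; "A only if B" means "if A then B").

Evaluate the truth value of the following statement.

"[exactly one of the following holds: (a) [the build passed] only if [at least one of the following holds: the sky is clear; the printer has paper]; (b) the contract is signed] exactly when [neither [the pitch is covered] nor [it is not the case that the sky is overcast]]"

The statement is true.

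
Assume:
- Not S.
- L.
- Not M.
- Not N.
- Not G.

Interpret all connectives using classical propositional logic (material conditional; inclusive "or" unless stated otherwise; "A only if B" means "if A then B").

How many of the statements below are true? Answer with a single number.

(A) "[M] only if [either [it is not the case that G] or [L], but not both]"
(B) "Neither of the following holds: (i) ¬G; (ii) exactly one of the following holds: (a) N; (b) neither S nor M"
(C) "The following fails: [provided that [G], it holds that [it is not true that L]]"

1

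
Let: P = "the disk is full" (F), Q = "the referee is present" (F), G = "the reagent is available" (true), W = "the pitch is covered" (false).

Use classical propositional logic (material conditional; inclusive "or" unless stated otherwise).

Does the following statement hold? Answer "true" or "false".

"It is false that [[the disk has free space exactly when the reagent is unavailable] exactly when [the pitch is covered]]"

Formalization: ¬((¬P ↔ ¬G) ↔ W)

¬P = ¬F = T
¬G = ¬T = F
¬P ↔ ¬G = T ↔ F = F
(¬P ↔ ¬G) ↔ W = F ↔ F = T
¬((¬P ↔ ¬G) ↔ W) = ¬T = F

false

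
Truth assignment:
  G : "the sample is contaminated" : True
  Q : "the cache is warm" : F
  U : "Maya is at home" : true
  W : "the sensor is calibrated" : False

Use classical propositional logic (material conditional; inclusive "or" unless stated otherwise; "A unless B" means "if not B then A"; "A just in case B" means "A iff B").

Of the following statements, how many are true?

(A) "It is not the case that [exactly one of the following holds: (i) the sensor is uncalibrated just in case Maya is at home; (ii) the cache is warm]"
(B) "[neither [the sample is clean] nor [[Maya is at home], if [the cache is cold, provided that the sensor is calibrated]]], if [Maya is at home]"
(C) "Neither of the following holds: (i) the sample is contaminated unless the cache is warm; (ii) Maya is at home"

(A): In symbols: ¬((¬W ↔ U) ⊕ Q)

¬W = ¬F = T
¬W ↔ U = T ↔ T = T
(¬W ↔ U) ⊕ Q = T ⊕ F = T
¬((¬W ↔ U) ⊕ Q) = ¬T = F
Hence (A) is false.

(B): Parsed as U → (¬G ↓ ((W → ¬Q) → U))

¬G = ¬T = F
¬Q = ¬F = T
W → ¬Q = F → T = T
(W → ¬Q) → U = T → T = T
¬G ↓ ((W → ¬Q) → U) = F ↓ T = F
U → (¬G ↓ ((W → ¬Q) → U)) = T → F = F
Thus (B) is false.

(C): Formalization: (G ∨ Q) ↓ U

G ∨ Q = T ∨ F = T
(G ∨ Q) ↓ U = T ↓ T = F
Hence (C) is false.

Count: 0.

0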